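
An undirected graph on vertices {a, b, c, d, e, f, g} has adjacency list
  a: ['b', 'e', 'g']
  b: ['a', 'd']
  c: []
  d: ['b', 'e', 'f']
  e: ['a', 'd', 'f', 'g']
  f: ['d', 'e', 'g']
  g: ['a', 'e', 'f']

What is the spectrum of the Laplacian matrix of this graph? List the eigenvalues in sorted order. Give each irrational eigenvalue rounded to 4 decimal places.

[0, 0, 1.6972, 2.3820, 4, 4.6180, 5.3028]

With the vertex order [a, b, c, d, e, f, g], the degrees are [3, 2, 0, 3, 4, 3, 3], giving D = diag(3, 2, 0, 3, 4, 3, 3) and L = D - A. The multiplicity of 0 as a Laplacian eigenvalue equals the number of connected components. The 2 zero eigenvalues correspond to the 2 connected components. There are 2 zeros in the spectrum, matching the 2 components. The largest eigenvalue, 5.3028, is at most the vertex count 7.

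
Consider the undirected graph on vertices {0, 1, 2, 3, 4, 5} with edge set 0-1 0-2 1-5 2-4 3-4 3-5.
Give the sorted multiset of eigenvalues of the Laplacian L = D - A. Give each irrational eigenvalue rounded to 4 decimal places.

[0, 1, 1, 3, 3, 4]

With the vertex order [0, 1, 2, 3, 4, 5], the degrees are [2, 2, 2, 2, 2, 2], giving D = diag(2, 2, 2, 2, 2, 2) and L = D - A. L is symmetric positive semidefinite, so every eigenvalue is real and nonnegative. The single zero eigenvalue shows the graph is connected. By the matrix-tree theorem the graph has (1/6) * product of the nonzero eigenvalues = 6 spanning trees. There is one zero in the spectrum, matching the 1 component.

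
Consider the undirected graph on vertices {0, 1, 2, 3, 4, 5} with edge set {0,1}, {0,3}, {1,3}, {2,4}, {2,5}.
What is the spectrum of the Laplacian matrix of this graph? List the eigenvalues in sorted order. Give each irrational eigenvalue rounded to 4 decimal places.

[0, 0, 1, 3, 3, 3]

Reading degrees in the order [0, 1, 2, 3, 4, 5] gives [2, 2, 2, 2, 1, 1]; set D = diag(2, 2, 2, 2, 1, 1) and form L = D - A. Since every row of L sums to 0, the all-ones vector is in the kernel and 0 is an eigenvalue. The 2 zero eigenvalues correspond to the 2 connected components. The largest eigenvalue, 3, is at most the vertex count 6. The eigenvalues sum to 10, which equals trace(L) = 2|E|.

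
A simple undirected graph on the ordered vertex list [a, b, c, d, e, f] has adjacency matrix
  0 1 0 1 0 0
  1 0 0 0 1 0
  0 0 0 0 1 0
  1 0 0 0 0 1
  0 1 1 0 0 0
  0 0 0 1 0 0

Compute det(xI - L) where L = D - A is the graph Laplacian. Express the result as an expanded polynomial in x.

Each diagonal entry of L is the vertex degree and each off-diagonal entry is -1 where an edge is present, 0 otherwise; in the order [a, b, c, d, e, f] the diagonal is [2, 2, 1, 2, 2, 1]. L has integer entries, so p(x) = det(xI - L) has integer coefficients. Expanding the determinant yields x^6 - 10x^5 + 36x^4 - 56x^3 + 35x^2 - 6x. The constant term is 0 because L is singular (the all-ones vector lies in its kernel). The largest eigenvalue, 3.7321, is at most the vertex count 6.

x^6 - 10x^5 + 36x^4 - 56x^3 + 35x^2 - 6x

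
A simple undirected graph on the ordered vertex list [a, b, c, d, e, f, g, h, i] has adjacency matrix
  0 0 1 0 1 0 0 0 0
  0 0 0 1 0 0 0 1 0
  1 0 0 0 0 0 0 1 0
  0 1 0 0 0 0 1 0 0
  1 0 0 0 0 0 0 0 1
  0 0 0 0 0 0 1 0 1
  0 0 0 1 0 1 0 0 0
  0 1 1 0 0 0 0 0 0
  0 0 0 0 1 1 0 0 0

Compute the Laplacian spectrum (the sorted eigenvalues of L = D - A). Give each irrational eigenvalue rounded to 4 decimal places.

[0, 0.4679, 0.4679, 1.6527, 1.6527, 3, 3, 3.8794, 3.8794]

Each diagonal entry of L is the vertex degree and each off-diagonal entry is -1 where an edge is present, 0 otherwise; in the order [a, b, c, d, e, f, g, h, i] the diagonal is [2, 2, 2, 2, 2, 2, 2, 2, 2]. L is symmetric positive semidefinite, so every eigenvalue is real and nonnegative. The single zero eigenvalue shows the graph is connected.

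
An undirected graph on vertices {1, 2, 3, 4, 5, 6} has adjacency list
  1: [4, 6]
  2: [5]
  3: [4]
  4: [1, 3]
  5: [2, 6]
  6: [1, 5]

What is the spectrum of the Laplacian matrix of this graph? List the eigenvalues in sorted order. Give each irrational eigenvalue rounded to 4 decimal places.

Each diagonal entry of L is the vertex degree and each off-diagonal entry is -1 where an edge is present, 0 otherwise; in the order [1, 2, 3, 4, 5, 6] the diagonal is [2, 1, 1, 2, 2, 2]. L is symmetric positive semidefinite, so every eigenvalue is real and nonnegative. The single zero eigenvalue shows the graph is connected.

[0, 0.2679, 1, 2, 3, 3.7321]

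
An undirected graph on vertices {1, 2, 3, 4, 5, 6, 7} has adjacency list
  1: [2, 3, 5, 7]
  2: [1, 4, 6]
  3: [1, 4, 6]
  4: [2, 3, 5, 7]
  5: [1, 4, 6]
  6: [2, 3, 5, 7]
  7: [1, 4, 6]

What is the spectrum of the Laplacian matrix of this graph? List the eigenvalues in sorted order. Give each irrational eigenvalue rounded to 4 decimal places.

Reading degrees in the order [1, 2, 3, 4, 5, 6, 7] gives [4, 3, 3, 4, 3, 4, 3]; set D = diag(4, 3, 3, 4, 3, 4, 3) and form L = D - A. Diagonalising L (or applying a numerical eigensolver to the 7x7 matrix) gives the spectrum above. The single zero eigenvalue shows the graph is connected.

[0, 3, 3, 3, 4, 4, 7]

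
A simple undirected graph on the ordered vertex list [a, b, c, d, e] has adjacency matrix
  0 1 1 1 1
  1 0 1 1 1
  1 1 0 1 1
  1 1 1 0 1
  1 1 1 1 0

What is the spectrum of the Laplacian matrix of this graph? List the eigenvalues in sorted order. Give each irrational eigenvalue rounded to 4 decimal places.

Each diagonal entry of L is the vertex degree and each off-diagonal entry is -1 where an edge is present, 0 otherwise; in the order [a, b, c, d, e] the diagonal is [4, 4, 4, 4, 4]. L is symmetric positive semidefinite, so every eigenvalue is real and nonnegative. The eigenvalues sum to 20, which equals trace(L) = 2|E|. There is one zero in the spectrum, matching the 1 component.

[0, 5, 5, 5, 5]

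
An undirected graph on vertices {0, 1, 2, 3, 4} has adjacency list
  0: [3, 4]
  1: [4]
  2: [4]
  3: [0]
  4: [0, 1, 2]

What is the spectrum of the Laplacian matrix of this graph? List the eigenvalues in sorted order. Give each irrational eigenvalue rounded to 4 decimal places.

[0, 0.5188, 1, 2.3111, 4.1701]

Reading degrees in the order [0, 1, 2, 3, 4] gives [2, 1, 1, 1, 3]; set D = diag(2, 1, 1, 1, 3) and form L = D - A. Since every row of L sums to 0, the all-ones vector is in the kernel and 0 is an eigenvalue. By the matrix-tree theorem the graph has (1/5) * product of the nonzero eigenvalues = 1 spanning tree.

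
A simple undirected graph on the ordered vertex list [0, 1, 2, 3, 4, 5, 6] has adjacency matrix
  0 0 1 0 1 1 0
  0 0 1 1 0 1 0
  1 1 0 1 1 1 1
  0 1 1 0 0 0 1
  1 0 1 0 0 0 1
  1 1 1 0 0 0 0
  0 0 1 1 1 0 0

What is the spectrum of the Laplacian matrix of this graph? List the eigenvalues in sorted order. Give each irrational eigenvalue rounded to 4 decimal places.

[0, 2, 2, 4, 4, 5, 7]

Reading degrees in the order [0, 1, 2, 3, 4, 5, 6] gives [3, 3, 6, 3, 3, 3, 3]; set D = diag(3, 3, 6, 3, 3, 3, 3) and form L = D - A. L is symmetric positive semidefinite, so every eigenvalue is real and nonnegative. There is one zero in the spectrum, matching the 1 component.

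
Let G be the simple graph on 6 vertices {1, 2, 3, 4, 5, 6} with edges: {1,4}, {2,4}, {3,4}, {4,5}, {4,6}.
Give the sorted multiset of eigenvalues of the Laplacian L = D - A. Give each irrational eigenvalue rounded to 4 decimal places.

Reading degrees in the order [1, 2, 3, 4, 5, 6] gives [1, 1, 1, 5, 1, 1]; set D = diag(1, 1, 1, 5, 1, 1) and form L = D - A. Diagonalising L (or applying a numerical eigensolver to the 6x6 matrix) gives the spectrum above. The single zero eigenvalue shows the graph is connected. There is one zero in the spectrum, matching the 1 component. The largest eigenvalue, 6, is at most the vertex count 6.

[0, 1, 1, 1, 1, 6]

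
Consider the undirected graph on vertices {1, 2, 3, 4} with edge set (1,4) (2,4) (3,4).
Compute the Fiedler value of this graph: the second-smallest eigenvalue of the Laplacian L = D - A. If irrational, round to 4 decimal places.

1

Each diagonal entry of L is the vertex degree and each off-diagonal entry is -1 where an edge is present, 0 otherwise; in the order [1, 2, 3, 4] the diagonal is [1, 1, 1, 3]. The sorted Laplacian eigenvalues are [0, 1, 1, 4]; the algebraic connectivity is the second entry, 1. By the matrix-tree theorem the graph has (1/4) * product of the nonzero eigenvalues = 1 spanning tree.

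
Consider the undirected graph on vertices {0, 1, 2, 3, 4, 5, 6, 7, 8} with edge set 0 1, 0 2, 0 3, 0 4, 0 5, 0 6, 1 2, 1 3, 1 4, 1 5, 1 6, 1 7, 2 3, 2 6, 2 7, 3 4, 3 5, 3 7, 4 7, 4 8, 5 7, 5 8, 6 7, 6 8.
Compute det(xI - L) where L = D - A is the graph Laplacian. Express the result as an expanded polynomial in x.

Reading degrees in the order [0, 1, 2, 3, 4, 5, 6, 7, 8] gives [6, 7, 5, 6, 5, 5, 5, 6, 3]; set D = diag(6, 7, 5, 6, 5, 5, 5, 6, 3) and form L = D - A. Computing det(xI - L) by cofactor expansion (or equivalently via sum-over-permutations) gives x^9 - 48x^8 + 995x^7 - 11624x^6 + 83622x^5 - 378874x^4 + 1054224x^3 - 1643976x^2 + 1097280x. The constant term is 0 because L is singular (the all-ones vector lies in its kernel).

x^9 - 48x^8 + 995x^7 - 11624x^6 + 83622x^5 - 378874x^4 + 1054224x^3 - 1643976x^2 + 1097280x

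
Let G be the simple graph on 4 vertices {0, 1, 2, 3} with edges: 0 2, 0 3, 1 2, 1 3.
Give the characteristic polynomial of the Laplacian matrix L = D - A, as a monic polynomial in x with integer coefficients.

Each diagonal entry of L is the vertex degree and each off-diagonal entry is -1 where an edge is present, 0 otherwise; in the order [0, 1, 2, 3] the diagonal is [2, 2, 2, 2]. Computing det(xI - L) by cofactor expansion (or equivalently via sum-over-permutations) gives x^4 - 8x^3 + 20x^2 - 16x. The coefficient of x^3 equals -trace(L) = -8, matching the sum of degrees. By the matrix-tree theorem the graph has (1/4) * product of the nonzero eigenvalues = 4 spanning trees.

x^4 - 8x^3 + 20x^2 - 16x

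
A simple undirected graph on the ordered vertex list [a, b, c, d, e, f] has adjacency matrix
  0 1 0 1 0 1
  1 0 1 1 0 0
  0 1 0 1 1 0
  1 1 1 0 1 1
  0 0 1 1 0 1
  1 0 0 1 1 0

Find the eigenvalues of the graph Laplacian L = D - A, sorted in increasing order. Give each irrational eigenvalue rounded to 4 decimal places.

Each diagonal entry of L is the vertex degree and each off-diagonal entry is -1 where an edge is present, 0 otherwise; in the order [a, b, c, d, e, f] the diagonal is [3, 3, 3, 5, 3, 3]. Diagonalising L (or applying a numerical eigensolver to the 6x6 matrix) gives the spectrum above.

[0, 2.3820, 2.3820, 4.6180, 4.6180, 6]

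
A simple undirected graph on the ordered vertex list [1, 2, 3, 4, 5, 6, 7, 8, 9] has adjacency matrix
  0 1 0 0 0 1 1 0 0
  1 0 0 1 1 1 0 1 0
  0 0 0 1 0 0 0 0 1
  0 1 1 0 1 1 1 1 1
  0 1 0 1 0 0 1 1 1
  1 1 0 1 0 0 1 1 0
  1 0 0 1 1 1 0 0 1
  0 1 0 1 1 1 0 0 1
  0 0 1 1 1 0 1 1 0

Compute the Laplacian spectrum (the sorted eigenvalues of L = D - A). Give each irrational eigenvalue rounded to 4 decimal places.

[0, 1.6770, 2.9583, 4.3444, 5.2070, 5.7224, 6.6965, 7.2684, 8.1259]

Reading degrees in the order [1, 2, 3, 4, 5, 6, 7, 8, 9] gives [3, 5, 2, 7, 5, 5, 5, 5, 5]; set D = diag(3, 5, 2, 7, 5, 5, 5, 5, 5) and form L = D - A. Since every row of L sums to 0, the all-ones vector is in the kernel and 0 is an eigenvalue.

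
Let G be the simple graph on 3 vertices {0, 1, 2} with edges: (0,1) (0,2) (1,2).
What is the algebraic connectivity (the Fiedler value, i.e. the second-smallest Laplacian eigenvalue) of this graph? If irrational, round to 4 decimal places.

3

With the vertex order [0, 1, 2], the degrees are [2, 2, 2], giving D = diag(2, 2, 2) and L = D - A. The smallest Laplacian eigenvalue is always 0. The next one, lambda_2 = 3, measures how hard the graph is to disconnect: larger values mean better connectivity.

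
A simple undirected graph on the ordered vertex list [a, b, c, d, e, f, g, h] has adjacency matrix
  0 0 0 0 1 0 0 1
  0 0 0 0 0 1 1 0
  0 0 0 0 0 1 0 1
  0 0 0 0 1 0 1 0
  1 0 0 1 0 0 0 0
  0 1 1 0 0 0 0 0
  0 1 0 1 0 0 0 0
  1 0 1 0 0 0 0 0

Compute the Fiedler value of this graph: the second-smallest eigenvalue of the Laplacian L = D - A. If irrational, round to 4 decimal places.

With the vertex order [a, b, c, d, e, f, g, h], the degrees are [2, 2, 2, 2, 2, 2, 2, 2], giving D = diag(2, 2, 2, 2, 2, 2, 2, 2) and L = D - A. The smallest Laplacian eigenvalue is always 0. The next one, lambda_2 = 0.5858, measures how hard the graph is to disconnect: larger values mean better connectivity.

0.5858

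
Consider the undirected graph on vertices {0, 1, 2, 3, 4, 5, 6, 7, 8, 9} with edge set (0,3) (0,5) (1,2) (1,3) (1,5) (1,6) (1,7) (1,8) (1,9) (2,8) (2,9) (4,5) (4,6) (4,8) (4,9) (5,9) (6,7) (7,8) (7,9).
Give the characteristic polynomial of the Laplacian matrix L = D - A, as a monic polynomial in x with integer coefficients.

x^10 - 38x^9 + 621x^8 - 5722x^7 + 32709x^6 - 120010x^5 + 281592x^4 - 405128x^3 + 321224x^2 - 105120x

Reading degrees in the order [0, 1, 2, 3, 4, 5, 6, 7, 8, 9] gives [2, 7, 3, 2, 4, 4, 3, 4, 4, 5]; set D = diag(2, 7, 3, 2, 4, 4, 3, 4, 4, 5) and form L = D - A. Computing det(xI - L) by cofactor expansion (or equivalently via sum-over-permutations) gives x^10 - 38x^9 + 621x^8 - 5722x^7 + 32709x^6 - 120010x^5 + 281592x^4 - 405128x^3 + 321224x^2 - 105120x. Since p(0) = det(-L) = 0, x divides p(x). The eigenvalues sum to 38, which equals trace(L) = 2|E|.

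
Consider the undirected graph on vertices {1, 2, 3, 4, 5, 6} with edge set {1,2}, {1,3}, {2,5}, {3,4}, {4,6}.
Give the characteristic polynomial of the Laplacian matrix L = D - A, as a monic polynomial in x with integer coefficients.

Reading degrees in the order [1, 2, 3, 4, 5, 6] gives [2, 2, 2, 2, 1, 1]; set D = diag(2, 2, 2, 2, 1, 1) and form L = D - A. Computing det(xI - L) by cofactor expansion (or equivalently via sum-over-permutations) gives x^6 - 10x^5 + 36x^4 - 56x^3 + 35x^2 - 6x. Since p(0) = det(-L) = 0, x divides p(x). There is one zero in the spectrum, matching the 1 component.

x^6 - 10x^5 + 36x^4 - 56x^3 + 35x^2 - 6x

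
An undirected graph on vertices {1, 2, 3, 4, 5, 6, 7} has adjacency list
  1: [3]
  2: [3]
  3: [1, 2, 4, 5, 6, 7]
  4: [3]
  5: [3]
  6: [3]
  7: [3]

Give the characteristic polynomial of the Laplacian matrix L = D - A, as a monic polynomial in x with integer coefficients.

Each diagonal entry of L is the vertex degree and each off-diagonal entry is -1 where an edge is present, 0 otherwise; in the order [1, 2, 3, 4, 5, 6, 7] the diagonal is [1, 1, 6, 1, 1, 1, 1]. Computing det(xI - L) by cofactor expansion (or equivalently via sum-over-permutations) gives x^7 - 12x^6 + 45x^5 - 80x^4 + 75x^3 - 36x^2 + 7x. The coefficient of x^6 equals -trace(L) = -12, matching the sum of degrees.

x^7 - 12x^6 + 45x^5 - 80x^4 + 75x^3 - 36x^2 + 7x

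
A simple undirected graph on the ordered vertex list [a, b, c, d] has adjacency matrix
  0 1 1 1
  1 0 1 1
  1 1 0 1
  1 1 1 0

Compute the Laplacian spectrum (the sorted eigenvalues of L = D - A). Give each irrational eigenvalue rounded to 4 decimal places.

[0, 4, 4, 4]

Reading degrees in the order [a, b, c, d] gives [3, 3, 3, 3]; set D = diag(3, 3, 3, 3) and form L = D - A. Diagonalising L (or applying a numerical eigensolver to the 4x4 matrix) gives the spectrum above. The single zero eigenvalue shows the graph is connected.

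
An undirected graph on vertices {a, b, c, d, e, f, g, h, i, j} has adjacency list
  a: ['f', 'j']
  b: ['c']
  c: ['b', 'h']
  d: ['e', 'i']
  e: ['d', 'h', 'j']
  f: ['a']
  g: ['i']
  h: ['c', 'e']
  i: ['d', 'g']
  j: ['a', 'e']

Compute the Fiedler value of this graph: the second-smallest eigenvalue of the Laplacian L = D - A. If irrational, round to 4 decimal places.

With the vertex order [a, b, c, d, e, f, g, h, i, j], the degrees are [2, 1, 2, 2, 3, 1, 1, 2, 2, 2], giving D = diag(2, 1, 2, 2, 3, 1, 1, 2, 2, 2) and L = D - A. The smallest Laplacian eigenvalue is always 0. The next one, lambda_2 = 0.1981, measures how hard the graph is to disconnect: larger values mean better connectivity. The largest eigenvalue, 4.4812, is at most the vertex count 10.

0.1981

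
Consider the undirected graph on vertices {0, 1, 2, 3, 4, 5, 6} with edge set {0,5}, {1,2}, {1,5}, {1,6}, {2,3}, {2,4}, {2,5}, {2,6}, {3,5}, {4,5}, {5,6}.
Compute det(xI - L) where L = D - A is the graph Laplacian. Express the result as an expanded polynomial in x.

Reading degrees in the order [0, 1, 2, 3, 4, 5, 6] gives [1, 3, 5, 2, 2, 6, 3]; set D = diag(1, 3, 5, 2, 2, 6, 3) and form L = D - A. The eigenvalues of L are [0, 1, 2, 2, 4, 6, 7]; the characteristic polynomial is the product of (x - lambda_i), which multiplies out to x^7 - 22x^6 + 187x^5 - 778x^4 + 1660x^3 - 1720x^2 + 672x. Since p(0) = det(-L) = 0, x divides p(x).

x^7 - 22x^6 + 187x^5 - 778x^4 + 1660x^3 - 1720x^2 + 672x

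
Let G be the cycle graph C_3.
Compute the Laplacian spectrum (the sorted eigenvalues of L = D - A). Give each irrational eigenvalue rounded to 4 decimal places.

[0, 3, 3]

The graph has 3 vertices and degree multiset [2, 2, 2]; D is the diagonal matrix of degrees and L = D - A. Diagonalising L (or applying a numerical eigensolver to the 3x3 matrix) gives the spectrum above. There is one zero in the spectrum, matching the 1 component.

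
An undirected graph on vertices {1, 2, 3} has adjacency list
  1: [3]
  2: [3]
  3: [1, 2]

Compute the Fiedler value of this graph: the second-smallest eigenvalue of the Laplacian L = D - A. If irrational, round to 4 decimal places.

With the vertex order [1, 2, 3], the degrees are [1, 1, 2], giving D = diag(1, 1, 2) and L = D - A. The smallest Laplacian eigenvalue is always 0. The next one, lambda_2 = 1, measures how hard the graph is to disconnect: larger values mean better connectivity. By the matrix-tree theorem the graph has (1/3) * product of the nonzero eigenvalues = 1 spanning tree.

1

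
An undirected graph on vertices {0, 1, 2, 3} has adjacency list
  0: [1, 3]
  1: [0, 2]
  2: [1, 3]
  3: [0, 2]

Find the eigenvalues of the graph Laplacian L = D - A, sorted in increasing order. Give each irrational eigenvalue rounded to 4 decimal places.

[0, 2, 2, 4]

With the vertex order [0, 1, 2, 3], the degrees are [2, 2, 2, 2], giving D = diag(2, 2, 2, 2) and L = D - A. L is symmetric positive semidefinite, so every eigenvalue is real and nonnegative. The single zero eigenvalue shows the graph is connected.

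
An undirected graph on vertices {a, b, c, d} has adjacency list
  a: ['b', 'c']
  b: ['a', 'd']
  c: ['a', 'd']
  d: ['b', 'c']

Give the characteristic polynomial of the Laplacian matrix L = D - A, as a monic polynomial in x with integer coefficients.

With the vertex order [a, b, c, d], the degrees are [2, 2, 2, 2], giving D = diag(2, 2, 2, 2) and L = D - A. Computing det(xI - L) by cofactor expansion (or equivalently via sum-over-permutations) gives x^4 - 8x^3 + 20x^2 - 16x. The coefficient of x^3 equals -trace(L) = -8, matching the sum of degrees. The largest eigenvalue, 4, is at most the vertex count 4.

x^4 - 8x^3 + 20x^2 - 16x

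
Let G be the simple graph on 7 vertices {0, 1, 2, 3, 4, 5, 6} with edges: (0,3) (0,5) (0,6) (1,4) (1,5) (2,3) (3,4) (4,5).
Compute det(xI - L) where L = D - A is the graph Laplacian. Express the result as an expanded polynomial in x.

Each diagonal entry of L is the vertex degree and each off-diagonal entry is -1 where an edge is present, 0 otherwise; in the order [0, 1, 2, 3, 4, 5, 6] the diagonal is [3, 2, 1, 3, 3, 3, 1]. Computing det(xI - L) by cofactor expansion (or equivalently via sum-over-permutations) gives x^7 - 16x^6 + 99x^5 - 298x^4 + 448x^3 - 308x^2 + 77x. The coefficient of x^6 equals -trace(L) = -16, matching the sum of degrees. The largest eigenvalue, 5.1284, is at most the vertex count 7. There is one zero in the spectrum, matching the 1 component.

x^7 - 16x^6 + 99x^5 - 298x^4 + 448x^3 - 308x^2 + 77x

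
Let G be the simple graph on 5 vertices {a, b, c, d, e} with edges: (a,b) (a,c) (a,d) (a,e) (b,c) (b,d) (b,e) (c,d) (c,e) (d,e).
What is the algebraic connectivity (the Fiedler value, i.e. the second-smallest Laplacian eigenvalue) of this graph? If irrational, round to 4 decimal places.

Each diagonal entry of L is the vertex degree and each off-diagonal entry is -1 where an edge is present, 0 otherwise; in the order [a, b, c, d, e] the diagonal is [4, 4, 4, 4, 4]. The smallest Laplacian eigenvalue is always 0. The next one, lambda_2 = 5, measures how hard the graph is to disconnect: larger values mean better connectivity.

5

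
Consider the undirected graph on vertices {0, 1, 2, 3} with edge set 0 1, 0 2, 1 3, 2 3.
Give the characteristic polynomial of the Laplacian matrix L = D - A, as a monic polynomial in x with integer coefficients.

Reading degrees in the order [0, 1, 2, 3] gives [2, 2, 2, 2]; set D = diag(2, 2, 2, 2) and form L = D - A. L has integer entries, so p(x) = det(xI - L) has integer coefficients. Expanding the determinant yields x^4 - 8x^3 + 20x^2 - 16x. Since p(0) = det(-L) = 0, x divides p(x). The largest eigenvalue, 4, is at most the vertex count 4. There is one zero in the spectrum, matching the 1 component.

x^4 - 8x^3 + 20x^2 - 16x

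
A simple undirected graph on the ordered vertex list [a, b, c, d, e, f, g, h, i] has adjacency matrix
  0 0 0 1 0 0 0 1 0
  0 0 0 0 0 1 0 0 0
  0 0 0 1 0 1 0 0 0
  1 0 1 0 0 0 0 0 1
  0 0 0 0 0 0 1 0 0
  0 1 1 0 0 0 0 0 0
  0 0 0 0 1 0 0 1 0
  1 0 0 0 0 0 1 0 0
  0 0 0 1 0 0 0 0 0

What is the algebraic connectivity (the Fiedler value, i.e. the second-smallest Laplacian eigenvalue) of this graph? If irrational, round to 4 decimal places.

Reading degrees in the order [a, b, c, d, e, f, g, h, i] gives [2, 1, 2, 3, 1, 2, 2, 2, 1]; set D = diag(2, 1, 2, 3, 1, 2, 2, 2, 1) and form L = D - A. The sorted Laplacian eigenvalues are [0, 0.1506, 0.4266, 1, 1.4229, 2.1724, 3, 3.4576, 4.3699]; the algebraic connectivity is the second entry, 0.1506.

0.1506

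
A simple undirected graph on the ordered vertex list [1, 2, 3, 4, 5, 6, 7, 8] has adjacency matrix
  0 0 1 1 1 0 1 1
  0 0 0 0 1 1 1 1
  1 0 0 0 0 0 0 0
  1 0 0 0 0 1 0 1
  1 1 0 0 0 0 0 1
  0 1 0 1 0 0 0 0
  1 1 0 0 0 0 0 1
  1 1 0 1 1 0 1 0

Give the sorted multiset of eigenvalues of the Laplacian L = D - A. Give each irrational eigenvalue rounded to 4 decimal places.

[0, 0.8846, 1.7450, 2.9265, 3, 4.9526, 6.0673, 6.4239]

Reading degrees in the order [1, 2, 3, 4, 5, 6, 7, 8] gives [5, 4, 1, 3, 3, 2, 3, 5]; set D = diag(5, 4, 1, 3, 3, 2, 3, 5) and form L = D - A. Diagonalising L (or applying a numerical eigensolver to the 8x8 matrix) gives the spectrum above. The single zero eigenvalue shows the graph is connected. The largest eigenvalue, 6.4239, is at most the vertex count 8. By the matrix-tree theorem the graph has (1/8) * product of the nonzero eigenvalues = 327 spanning trees.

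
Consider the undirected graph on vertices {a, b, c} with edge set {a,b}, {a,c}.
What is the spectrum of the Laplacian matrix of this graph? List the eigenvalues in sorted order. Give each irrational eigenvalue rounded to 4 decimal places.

[0, 1, 3]

Each diagonal entry of L is the vertex degree and each off-diagonal entry is -1 where an edge is present, 0 otherwise; in the order [a, b, c] the diagonal is [2, 1, 1]. Diagonalising L (or applying a numerical eigensolver to the 3x3 matrix) gives the spectrum above. The single zero eigenvalue shows the graph is connected. The largest eigenvalue, 3, is at most the vertex count 3.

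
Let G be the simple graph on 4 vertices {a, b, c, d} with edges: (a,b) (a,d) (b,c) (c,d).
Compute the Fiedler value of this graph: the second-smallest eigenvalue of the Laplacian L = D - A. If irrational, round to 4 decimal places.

Each diagonal entry of L is the vertex degree and each off-diagonal entry is -1 where an edge is present, 0 otherwise; in the order [a, b, c, d] the diagonal is [2, 2, 2, 2]. The sorted Laplacian eigenvalues are [0, 2, 2, 4]; the algebraic connectivity is the second entry, 2.

2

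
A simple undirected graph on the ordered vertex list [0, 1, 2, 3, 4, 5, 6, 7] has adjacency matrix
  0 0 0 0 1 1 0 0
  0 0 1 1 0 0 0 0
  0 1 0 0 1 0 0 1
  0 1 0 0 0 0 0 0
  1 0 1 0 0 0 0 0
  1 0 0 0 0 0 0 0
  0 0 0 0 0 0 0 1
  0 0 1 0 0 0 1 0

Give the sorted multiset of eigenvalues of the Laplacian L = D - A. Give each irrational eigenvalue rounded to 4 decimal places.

With the vertex order [0, 1, 2, 3, 4, 5, 6, 7], the degrees are [2, 2, 3, 1, 2, 1, 1, 2], giving D = diag(2, 2, 3, 1, 2, 1, 1, 2) and L = D - A. L is symmetric positive semidefinite, so every eigenvalue is real and nonnegative. The eigenvalues sum to 14, which equals trace(L) = 2|E|. By the matrix-tree theorem the graph has (1/8) * product of the nonzero eigenvalues = 1 spanning tree.

[0, 0.2434, 0.3820, 1.1798, 2, 2.6180, 3.1386, 4.4383]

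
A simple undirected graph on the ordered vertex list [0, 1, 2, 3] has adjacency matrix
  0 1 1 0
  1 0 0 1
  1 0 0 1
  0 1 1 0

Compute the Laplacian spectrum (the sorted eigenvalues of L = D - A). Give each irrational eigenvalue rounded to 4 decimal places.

Reading degrees in the order [0, 1, 2, 3] gives [2, 2, 2, 2]; set D = diag(2, 2, 2, 2) and form L = D - A. Diagonalising L (or applying a numerical eigensolver to the 4x4 matrix) gives the spectrum above. The eigenvalues sum to 8, which equals trace(L) = 2|E|.

[0, 2, 2, 4]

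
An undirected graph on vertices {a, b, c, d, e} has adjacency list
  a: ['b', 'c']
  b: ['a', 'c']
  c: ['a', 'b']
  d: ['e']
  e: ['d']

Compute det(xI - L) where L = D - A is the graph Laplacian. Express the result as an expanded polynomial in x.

x^5 - 8x^4 + 21x^3 - 18x^2

Each diagonal entry of L is the vertex degree and each off-diagonal entry is -1 where an edge is present, 0 otherwise; in the order [a, b, c, d, e] the diagonal is [2, 2, 2, 1, 1]. The eigenvalues of L are [0, 0, 2, 3, 3]; the characteristic polynomial is the product of (x - lambda_i), which multiplies out to x^5 - 8x^4 + 21x^3 - 18x^2. The constant term is 0 because L is singular (the all-ones vector lies in its kernel). The eigenvalues sum to 8, which equals trace(L) = 2|E|. There are 2 zeros in the spectrum, matching the 2 components.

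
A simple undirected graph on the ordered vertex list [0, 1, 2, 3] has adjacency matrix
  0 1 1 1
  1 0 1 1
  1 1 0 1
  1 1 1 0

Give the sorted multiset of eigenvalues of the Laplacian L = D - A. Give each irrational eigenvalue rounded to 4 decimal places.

With the vertex order [0, 1, 2, 3], the degrees are [3, 3, 3, 3], giving D = diag(3, 3, 3, 3) and L = D - A. L is symmetric positive semidefinite, so every eigenvalue is real and nonnegative. By the matrix-tree theorem the graph has (1/4) * product of the nonzero eigenvalues = 16 spanning trees.

[0, 4, 4, 4]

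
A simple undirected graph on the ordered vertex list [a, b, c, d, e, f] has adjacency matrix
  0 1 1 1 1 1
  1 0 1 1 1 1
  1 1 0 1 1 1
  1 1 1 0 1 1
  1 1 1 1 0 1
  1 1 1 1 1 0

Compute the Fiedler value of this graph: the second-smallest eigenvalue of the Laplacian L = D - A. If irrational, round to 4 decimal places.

6

With the vertex order [a, b, c, d, e, f], the degrees are [5, 5, 5, 5, 5, 5], giving D = diag(5, 5, 5, 5, 5, 5) and L = D - A. Computing the eigenvalues of L and sorting gives [0, 6, 6, 6, 6, 6]. The Fiedler value lambda_2 = 6 is strictly positive, so the graph is connected.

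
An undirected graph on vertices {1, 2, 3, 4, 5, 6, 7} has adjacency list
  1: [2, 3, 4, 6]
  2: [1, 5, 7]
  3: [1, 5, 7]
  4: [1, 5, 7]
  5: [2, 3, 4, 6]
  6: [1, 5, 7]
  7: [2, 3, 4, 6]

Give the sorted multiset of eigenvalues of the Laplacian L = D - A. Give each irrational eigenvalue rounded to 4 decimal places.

[0, 3, 3, 3, 4, 4, 7]

Each diagonal entry of L is the vertex degree and each off-diagonal entry is -1 where an edge is present, 0 otherwise; in the order [1, 2, 3, 4, 5, 6, 7] the diagonal is [4, 3, 3, 3, 4, 3, 4]. L is symmetric positive semidefinite, so every eigenvalue is real and nonnegative.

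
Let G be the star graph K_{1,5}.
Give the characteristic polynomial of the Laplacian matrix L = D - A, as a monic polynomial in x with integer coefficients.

x^6 - 10x^5 + 30x^4 - 40x^3 + 25x^2 - 6x

The graph has 6 vertices and degree multiset [5, 1, 1, 1, 1, 1]; D is the diagonal matrix of degrees and L = D - A. L has integer entries, so p(x) = det(xI - L) has integer coefficients. Expanding the determinant yields x^6 - 10x^5 + 30x^4 - 40x^3 + 25x^2 - 6x. The constant term is 0 because L is singular (the all-ones vector lies in its kernel). The largest eigenvalue, 6, is at most the vertex count 6.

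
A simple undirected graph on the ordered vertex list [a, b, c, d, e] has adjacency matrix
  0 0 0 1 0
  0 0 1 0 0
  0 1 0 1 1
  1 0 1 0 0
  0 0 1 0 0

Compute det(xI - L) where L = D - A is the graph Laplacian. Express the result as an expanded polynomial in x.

Each diagonal entry of L is the vertex degree and each off-diagonal entry is -1 where an edge is present, 0 otherwise; in the order [a, b, c, d, e] the diagonal is [1, 1, 3, 2, 1]. L has integer entries, so p(x) = det(xI - L) has integer coefficients. Expanding the determinant yields x^5 - 8x^4 + 20x^3 - 18x^2 + 5x. The constant term is 0 because L is singular (the all-ones vector lies in its kernel).

x^5 - 8x^4 + 20x^3 - 18x^2 + 5x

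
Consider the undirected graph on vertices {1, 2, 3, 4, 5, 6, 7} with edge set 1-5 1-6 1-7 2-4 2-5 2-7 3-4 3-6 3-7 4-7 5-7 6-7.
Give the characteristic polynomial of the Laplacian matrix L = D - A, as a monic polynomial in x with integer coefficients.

Reading degrees in the order [1, 2, 3, 4, 5, 6, 7] gives [3, 3, 3, 3, 3, 3, 6]; set D = diag(3, 3, 3, 3, 3, 3, 6) and form L = D - A. L has integer entries, so p(x) = det(xI - L) has integer coefficients. Expanding the determinant yields x^7 - 24x^6 + 231x^5 - 1140x^4 + 3036x^3 - 4128x^2 + 2240x. The constant term is 0 because L is singular (the all-ones vector lies in its kernel).

x^7 - 24x^6 + 231x^5 - 1140x^4 + 3036x^3 - 4128x^2 + 2240x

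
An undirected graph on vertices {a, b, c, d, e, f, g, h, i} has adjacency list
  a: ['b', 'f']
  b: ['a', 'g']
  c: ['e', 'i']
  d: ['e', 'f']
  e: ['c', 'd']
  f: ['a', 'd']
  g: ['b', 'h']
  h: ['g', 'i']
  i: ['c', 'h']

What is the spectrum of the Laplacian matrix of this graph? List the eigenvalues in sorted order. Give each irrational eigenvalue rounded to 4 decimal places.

[0, 0.4679, 0.4679, 1.6527, 1.6527, 3, 3, 3.8794, 3.8794]

With the vertex order [a, b, c, d, e, f, g, h, i], the degrees are [2, 2, 2, 2, 2, 2, 2, 2, 2], giving D = diag(2, 2, 2, 2, 2, 2, 2, 2, 2) and L = D - A. Diagonalising L (or applying a numerical eigensolver to the 9x9 matrix) gives the spectrum above. By the matrix-tree theorem the graph has (1/9) * product of the nonzero eigenvalues = 9 spanning trees.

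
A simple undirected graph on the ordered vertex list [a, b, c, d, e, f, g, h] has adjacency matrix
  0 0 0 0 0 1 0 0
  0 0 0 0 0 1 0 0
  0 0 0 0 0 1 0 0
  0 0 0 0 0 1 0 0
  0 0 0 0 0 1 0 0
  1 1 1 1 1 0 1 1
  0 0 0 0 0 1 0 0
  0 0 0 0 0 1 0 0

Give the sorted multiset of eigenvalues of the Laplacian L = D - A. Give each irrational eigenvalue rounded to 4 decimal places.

[0, 1, 1, 1, 1, 1, 1, 8]

Each diagonal entry of L is the vertex degree and each off-diagonal entry is -1 where an edge is present, 0 otherwise; in the order [a, b, c, d, e, f, g, h] the diagonal is [1, 1, 1, 1, 1, 7, 1, 1]. L is symmetric positive semidefinite, so every eigenvalue is real and nonnegative. The single zero eigenvalue shows the graph is connected. The eigenvalues sum to 14, which equals trace(L) = 2|E|.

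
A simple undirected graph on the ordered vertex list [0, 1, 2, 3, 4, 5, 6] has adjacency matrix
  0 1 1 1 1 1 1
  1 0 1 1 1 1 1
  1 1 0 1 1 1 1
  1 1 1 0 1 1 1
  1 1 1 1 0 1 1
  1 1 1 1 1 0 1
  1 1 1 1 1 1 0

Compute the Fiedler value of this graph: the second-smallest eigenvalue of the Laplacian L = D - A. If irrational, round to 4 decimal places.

7

Reading degrees in the order [0, 1, 2, 3, 4, 5, 6] gives [6, 6, 6, 6, 6, 6, 6]; set D = diag(6, 6, 6, 6, 6, 6, 6) and form L = D - A. Computing the eigenvalues of L and sorting gives [0, 7, 7, 7, 7, 7, 7]. The Fiedler value lambda_2 = 7 is strictly positive, so the graph is connected. There is one zero in the spectrum, matching the 1 component. The eigenvalues sum to 42, which equals trace(L) = 2|E|.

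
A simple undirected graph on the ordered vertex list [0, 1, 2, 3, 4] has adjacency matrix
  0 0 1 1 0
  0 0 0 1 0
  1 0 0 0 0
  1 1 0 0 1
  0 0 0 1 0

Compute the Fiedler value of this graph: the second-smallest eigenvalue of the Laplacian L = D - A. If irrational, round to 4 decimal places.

Each diagonal entry of L is the vertex degree and each off-diagonal entry is -1 where an edge is present, 0 otherwise; in the order [0, 1, 2, 3, 4] the diagonal is [2, 1, 1, 3, 1]. Computing the eigenvalues of L and sorting gives [0, 0.5188, 1, 2.3111, 4.1701]. The Fiedler value lambda_2 = 0.5188 is strictly positive, so the graph is connected. The largest eigenvalue, 4.1701, is at most the vertex count 5. By the matrix-tree theorem the graph has (1/5) * product of the nonzero eigenvalues = 1 spanning tree.

0.5188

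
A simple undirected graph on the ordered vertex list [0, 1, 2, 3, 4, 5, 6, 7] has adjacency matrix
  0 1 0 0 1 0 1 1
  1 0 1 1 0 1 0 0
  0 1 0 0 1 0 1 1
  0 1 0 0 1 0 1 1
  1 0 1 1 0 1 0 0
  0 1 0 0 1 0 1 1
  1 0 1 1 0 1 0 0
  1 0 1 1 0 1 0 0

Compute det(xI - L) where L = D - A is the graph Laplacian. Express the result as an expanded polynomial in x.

With the vertex order [0, 1, 2, 3, 4, 5, 6, 7], the degrees are [4, 4, 4, 4, 4, 4, 4, 4], giving D = diag(4, 4, 4, 4, 4, 4, 4, 4) and L = D - A. The eigenvalues of L are [0, 4, 4, 4, 4, 4, 4, 8]; the characteristic polynomial is the product of (x - lambda_i), which multiplies out to x^8 - 32x^7 + 432x^6 - 3200x^5 + 14080x^4 - 36864x^3 + 53248x^2 - 32768x. The coefficient of x^7 equals -trace(L) = -32, matching the sum of degrees. By the matrix-tree theorem the graph has (1/8) * product of the nonzero eigenvalues = 4096 spanning trees. The largest eigenvalue, 8, is at most the vertex count 8.

x^8 - 32x^7 + 432x^6 - 3200x^5 + 14080x^4 - 36864x^3 + 53248x^2 - 32768x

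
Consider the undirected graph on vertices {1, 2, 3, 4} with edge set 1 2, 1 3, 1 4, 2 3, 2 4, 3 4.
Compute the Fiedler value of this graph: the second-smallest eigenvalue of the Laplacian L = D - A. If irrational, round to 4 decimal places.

Reading degrees in the order [1, 2, 3, 4] gives [3, 3, 3, 3]; set D = diag(3, 3, 3, 3) and form L = D - A. Computing the eigenvalues of L and sorting gives [0, 4, 4, 4]. The Fiedler value lambda_2 = 4 is strictly positive, so the graph is connected. By the matrix-tree theorem the graph has (1/4) * product of the nonzero eigenvalues = 16 spanning trees.

4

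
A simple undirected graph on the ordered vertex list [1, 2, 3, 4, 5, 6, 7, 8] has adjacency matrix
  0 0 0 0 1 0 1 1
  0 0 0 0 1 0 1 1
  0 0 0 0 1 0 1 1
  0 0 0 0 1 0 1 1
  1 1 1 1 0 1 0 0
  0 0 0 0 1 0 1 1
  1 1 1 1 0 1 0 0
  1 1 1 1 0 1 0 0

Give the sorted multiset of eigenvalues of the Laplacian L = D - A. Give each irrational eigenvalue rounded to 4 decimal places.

[0, 3, 3, 3, 3, 5, 5, 8]

Each diagonal entry of L is the vertex degree and each off-diagonal entry is -1 where an edge is present, 0 otherwise; in the order [1, 2, 3, 4, 5, 6, 7, 8] the diagonal is [3, 3, 3, 3, 5, 3, 5, 5]. Since every row of L sums to 0, the all-ones vector is in the kernel and 0 is an eigenvalue. There is one zero in the spectrum, matching the 1 component.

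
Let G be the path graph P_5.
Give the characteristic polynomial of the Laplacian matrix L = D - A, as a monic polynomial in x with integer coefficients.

x^5 - 8x^4 + 21x^3 - 20x^2 + 5x

The graph has 5 vertices and degree multiset [2, 2, 2, 1, 1]; D is the diagonal matrix of degrees and L = D - A. L has integer entries, so p(x) = det(xI - L) has integer coefficients. Expanding the determinant yields x^5 - 8x^4 + 21x^3 - 20x^2 + 5x. Since p(0) = det(-L) = 0, x divides p(x). By the matrix-tree theorem the graph has (1/5) * product of the nonzero eigenvalues = 1 spanning tree. The largest eigenvalue, 3.6180, is at most the vertex count 5.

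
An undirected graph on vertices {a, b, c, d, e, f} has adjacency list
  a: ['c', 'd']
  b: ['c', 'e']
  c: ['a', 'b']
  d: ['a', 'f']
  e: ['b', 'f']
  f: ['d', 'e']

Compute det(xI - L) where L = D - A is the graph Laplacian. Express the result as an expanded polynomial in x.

Each diagonal entry of L is the vertex degree and each off-diagonal entry is -1 where an edge is present, 0 otherwise; in the order [a, b, c, d, e, f] the diagonal is [2, 2, 2, 2, 2, 2]. Computing det(xI - L) by cofactor expansion (or equivalently via sum-over-permutations) gives x^6 - 12x^5 + 54x^4 - 112x^3 + 105x^2 - 36x. The constant term is 0 because L is singular (the all-ones vector lies in its kernel). The eigenvalues sum to 12, which equals trace(L) = 2|E|. The largest eigenvalue, 4, is at most the vertex count 6.

x^6 - 12x^5 + 54x^4 - 112x^3 + 105x^2 - 36x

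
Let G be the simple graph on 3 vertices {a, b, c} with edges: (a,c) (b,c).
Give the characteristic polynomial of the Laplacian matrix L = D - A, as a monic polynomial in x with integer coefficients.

Reading degrees in the order [a, b, c] gives [1, 1, 2]; set D = diag(1, 1, 2) and form L = D - A. L has integer entries, so p(x) = det(xI - L) has integer coefficients. Expanding the determinant yields x^3 - 4x^2 + 3x. The constant term is 0 because L is singular (the all-ones vector lies in its kernel). The largest eigenvalue, 3, is at most the vertex count 3.

x^3 - 4x^2 + 3x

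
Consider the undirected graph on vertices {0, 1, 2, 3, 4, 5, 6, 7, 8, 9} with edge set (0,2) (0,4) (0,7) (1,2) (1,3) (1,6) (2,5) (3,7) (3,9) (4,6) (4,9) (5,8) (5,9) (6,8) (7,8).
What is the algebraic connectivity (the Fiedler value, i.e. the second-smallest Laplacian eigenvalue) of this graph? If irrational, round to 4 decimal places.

2

Each diagonal entry of L is the vertex degree and each off-diagonal entry is -1 where an edge is present, 0 otherwise; in the order [0, 1, 2, 3, 4, 5, 6, 7, 8, 9] the diagonal is [3, 3, 3, 3, 3, 3, 3, 3, 3, 3]. Computing the eigenvalues of L and sorting gives [0, 2, 2, 2, 2, 2, 5, 5, 5, 5]. The Fiedler value lambda_2 = 2 is strictly positive, so the graph is connected. The largest eigenvalue, 5, is at most the vertex count 10.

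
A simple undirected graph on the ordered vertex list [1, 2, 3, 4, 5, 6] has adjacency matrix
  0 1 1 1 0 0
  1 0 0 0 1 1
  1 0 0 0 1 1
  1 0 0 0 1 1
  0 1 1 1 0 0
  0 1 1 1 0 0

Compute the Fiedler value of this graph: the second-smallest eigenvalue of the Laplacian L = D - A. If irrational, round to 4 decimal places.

Reading degrees in the order [1, 2, 3, 4, 5, 6] gives [3, 3, 3, 3, 3, 3]; set D = diag(3, 3, 3, 3, 3, 3) and form L = D - A. The sorted Laplacian eigenvalues are [0, 3, 3, 3, 3, 6]; the algebraic connectivity is the second entry, 3.

3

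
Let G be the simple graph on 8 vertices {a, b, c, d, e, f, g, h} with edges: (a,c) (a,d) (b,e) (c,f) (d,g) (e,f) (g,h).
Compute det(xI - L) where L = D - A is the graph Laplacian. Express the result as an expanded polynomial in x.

x^8 - 14x^7 + 78x^6 - 220x^5 + 330x^4 - 252x^3 + 84x^2 - 8x

Each diagonal entry of L is the vertex degree and each off-diagonal entry is -1 where an edge is present, 0 otherwise; in the order [a, b, c, d, e, f, g, h] the diagonal is [2, 1, 2, 2, 2, 2, 2, 1]. Computing det(xI - L) by cofactor expansion (or equivalently via sum-over-permutations) gives x^8 - 14x^7 + 78x^6 - 220x^5 + 330x^4 - 252x^3 + 84x^2 - 8x. The constant term is 0 because L is singular (the all-ones vector lies in its kernel).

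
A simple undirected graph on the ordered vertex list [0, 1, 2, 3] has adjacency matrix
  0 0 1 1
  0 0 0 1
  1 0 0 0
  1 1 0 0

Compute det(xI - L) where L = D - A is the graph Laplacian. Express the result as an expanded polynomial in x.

With the vertex order [0, 1, 2, 3], the degrees are [2, 1, 1, 2], giving D = diag(2, 1, 1, 2) and L = D - A. L has integer entries, so p(x) = det(xI - L) has integer coefficients. Expanding the determinant yields x^4 - 6x^3 + 10x^2 - 4x. The constant term is 0 because L is singular (the all-ones vector lies in its kernel).

x^4 - 6x^3 + 10x^2 - 4x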